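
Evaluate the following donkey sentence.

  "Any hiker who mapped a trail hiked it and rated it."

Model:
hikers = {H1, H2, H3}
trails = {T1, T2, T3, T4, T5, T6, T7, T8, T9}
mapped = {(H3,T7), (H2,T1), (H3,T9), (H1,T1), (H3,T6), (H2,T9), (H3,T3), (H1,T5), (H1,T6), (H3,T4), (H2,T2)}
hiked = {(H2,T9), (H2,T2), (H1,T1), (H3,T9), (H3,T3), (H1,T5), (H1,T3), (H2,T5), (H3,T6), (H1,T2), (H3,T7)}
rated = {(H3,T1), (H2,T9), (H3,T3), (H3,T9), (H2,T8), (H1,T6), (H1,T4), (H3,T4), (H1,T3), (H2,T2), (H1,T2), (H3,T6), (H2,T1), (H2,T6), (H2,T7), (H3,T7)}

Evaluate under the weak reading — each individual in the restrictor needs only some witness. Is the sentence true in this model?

"it" takes "a trail" as antecedent — a donkey pronoun bound across the clause boundary.
Weak reading: every hiker h with some mapped-trail has at least one mapped-trail t such that hiked(h,t) ∧ rated(h,t).
Per hiker: H1:✗  H2:✓  H3:✓
H1 has no witness among its mapped-trails.

False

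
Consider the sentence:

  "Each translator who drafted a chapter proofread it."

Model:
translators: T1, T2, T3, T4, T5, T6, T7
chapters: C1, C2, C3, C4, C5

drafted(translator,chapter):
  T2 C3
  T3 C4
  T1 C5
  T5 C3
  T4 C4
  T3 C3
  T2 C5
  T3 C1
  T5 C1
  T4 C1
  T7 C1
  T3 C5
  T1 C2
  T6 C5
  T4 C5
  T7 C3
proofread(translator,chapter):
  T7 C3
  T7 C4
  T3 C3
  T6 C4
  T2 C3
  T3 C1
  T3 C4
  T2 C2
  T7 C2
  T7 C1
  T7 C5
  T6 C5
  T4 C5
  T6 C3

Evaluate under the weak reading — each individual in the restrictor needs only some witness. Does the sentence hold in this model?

"it" takes "a chapter" as antecedent — a donkey pronoun bound across the clause boundary.
Weak reading: every translator t with some drafted-chapter has at least one drafted-chapter c such that proofread(t,c).
Per translator: T1:✗  T2:✓  T3:✓  T4:✓  T5:✗  T6:✓  T7:✓
T1 has no witness among its drafted-chapters.

False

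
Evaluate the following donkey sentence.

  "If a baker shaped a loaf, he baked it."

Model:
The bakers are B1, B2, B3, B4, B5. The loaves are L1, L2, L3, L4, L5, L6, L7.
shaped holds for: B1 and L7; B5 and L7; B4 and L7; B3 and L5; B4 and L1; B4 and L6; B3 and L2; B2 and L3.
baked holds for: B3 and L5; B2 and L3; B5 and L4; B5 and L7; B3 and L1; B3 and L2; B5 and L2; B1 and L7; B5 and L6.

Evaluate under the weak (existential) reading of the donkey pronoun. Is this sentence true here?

"it" takes "a loaf" as antecedent — a donkey pronoun bound across the clause boundary.
Weak reading: every baker b with some shaped-loaf has at least one shaped-loaf l such that baked(b,l).
Per baker: B1:✓  B2:✓  B3:✓  B4:✗  B5:✓
B4 has no witness among its shaped-loaves.

False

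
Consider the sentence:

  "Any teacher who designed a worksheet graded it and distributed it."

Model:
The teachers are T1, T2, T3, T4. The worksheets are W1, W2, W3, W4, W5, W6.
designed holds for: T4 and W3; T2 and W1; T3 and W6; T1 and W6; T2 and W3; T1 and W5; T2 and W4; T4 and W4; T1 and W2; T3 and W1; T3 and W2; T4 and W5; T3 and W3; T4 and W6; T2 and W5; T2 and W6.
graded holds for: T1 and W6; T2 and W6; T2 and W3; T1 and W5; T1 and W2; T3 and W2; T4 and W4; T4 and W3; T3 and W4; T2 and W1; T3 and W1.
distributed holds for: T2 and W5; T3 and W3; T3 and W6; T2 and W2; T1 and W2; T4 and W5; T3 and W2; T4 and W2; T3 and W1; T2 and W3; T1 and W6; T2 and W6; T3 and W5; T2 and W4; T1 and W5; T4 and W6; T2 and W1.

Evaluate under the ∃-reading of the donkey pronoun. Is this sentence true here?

False

"it" takes "a worksheet" as antecedent — a donkey pronoun bound across the clause boundary.
Weak reading: every teacher t with some designed-worksheet has at least one designed-worksheet w such that graded(t,w) ∧ distributed(t,w).
Per teacher: T1:✓  T2:✓  T3:✓  T4:✗
T4 has no witness among its designed-worksheets.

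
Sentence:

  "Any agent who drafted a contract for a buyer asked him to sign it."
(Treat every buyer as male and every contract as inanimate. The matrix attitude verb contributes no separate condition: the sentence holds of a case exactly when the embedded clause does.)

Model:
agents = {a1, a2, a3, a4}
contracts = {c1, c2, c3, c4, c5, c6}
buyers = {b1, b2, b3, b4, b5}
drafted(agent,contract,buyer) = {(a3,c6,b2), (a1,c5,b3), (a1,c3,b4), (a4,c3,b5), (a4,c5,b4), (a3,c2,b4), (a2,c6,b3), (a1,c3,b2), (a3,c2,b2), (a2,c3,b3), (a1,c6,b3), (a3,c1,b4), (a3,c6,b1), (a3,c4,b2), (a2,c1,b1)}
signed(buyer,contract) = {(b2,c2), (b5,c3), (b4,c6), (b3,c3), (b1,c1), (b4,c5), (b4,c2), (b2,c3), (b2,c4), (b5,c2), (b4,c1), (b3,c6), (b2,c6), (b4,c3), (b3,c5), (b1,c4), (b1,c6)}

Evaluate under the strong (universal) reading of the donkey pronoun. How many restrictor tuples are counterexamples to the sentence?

"him" takes "a buyer" as antecedent and "it" takes "a contract"; both are donkey pronouns co-varying with the restrictor.
Strong reading: for every (a,c,b) with drafted(a,c,b), signed(b,c).
Restrictor triples: (a1,c3,b2)→signed(b2,c3) ✓  (a1,c3,b4)→signed(b4,c3) ✓  (a1,c5,b3)→signed(b3,c5) ✓  (a1,c6,b3)→signed(b3,c6) ✓  (a2,c1,b1)→signed(b1,c1) ✓  (a2,c3,b3)→signed(b3,c3) ✓  (a2,c6,b3)→signed(b3,c6) ✓  (a3,c1,b4)→signed(b4,c1) ✓  (a3,c2,b2)→signed(b2,c2) ✓  (a3,c2,b4)→signed(b4,c2) ✓  (a3,c4,b2)→signed(b2,c4) ✓  (a3,c6,b1)→signed(b1,c6) ✓  (a3,c6,b2)→signed(b2,c6) ✓  (a4,c3,b5)→signed(b5,c3) ✓  (a4,c5,b4)→signed(b4,c5) ✓
Counterexamples (restrictor triples failing the scope): 0.

0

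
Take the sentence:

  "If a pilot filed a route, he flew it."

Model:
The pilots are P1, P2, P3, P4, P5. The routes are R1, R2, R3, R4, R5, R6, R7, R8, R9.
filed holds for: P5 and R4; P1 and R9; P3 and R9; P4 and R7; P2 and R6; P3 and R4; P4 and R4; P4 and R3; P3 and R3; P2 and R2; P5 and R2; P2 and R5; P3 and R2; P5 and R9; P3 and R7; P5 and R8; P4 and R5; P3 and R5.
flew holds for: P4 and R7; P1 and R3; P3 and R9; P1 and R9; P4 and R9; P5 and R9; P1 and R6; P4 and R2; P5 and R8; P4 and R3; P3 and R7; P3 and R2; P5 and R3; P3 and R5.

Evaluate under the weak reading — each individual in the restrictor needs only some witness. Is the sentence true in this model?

"it" takes "a route" as antecedent — a donkey pronoun bound across the clause boundary.
Weak reading: every pilot p with some filed-route has at least one filed-route r such that flew(p,r).
Per pilot: P1:✓  P2:✗  P3:✓  P4:✓  P5:✓
P2 has no witness among its filed-routes.

False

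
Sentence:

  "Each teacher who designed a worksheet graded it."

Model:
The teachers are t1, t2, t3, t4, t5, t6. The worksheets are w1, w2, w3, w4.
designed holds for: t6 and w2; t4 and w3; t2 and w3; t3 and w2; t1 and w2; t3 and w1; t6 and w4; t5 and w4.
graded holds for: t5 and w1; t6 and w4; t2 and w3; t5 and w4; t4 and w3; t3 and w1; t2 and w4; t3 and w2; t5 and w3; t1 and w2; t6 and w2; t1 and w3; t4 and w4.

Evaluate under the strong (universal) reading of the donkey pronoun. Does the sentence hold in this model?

"it" takes "a worksheet" as antecedent — a donkey pronoun bound across the clause boundary.
Strong reading: for every (t,w) with designed(t,w), graded(t,w).
Restrictor pairs: (t1,w2) ✓  (t2,w3) ✓  (t3,w1) ✓  (t3,w2) ✓  (t4,w3) ✓  (t5,w4) ✓  (t6,w2) ✓  (t6,w4) ✓
Every restrictor pair satisfies the scope.

True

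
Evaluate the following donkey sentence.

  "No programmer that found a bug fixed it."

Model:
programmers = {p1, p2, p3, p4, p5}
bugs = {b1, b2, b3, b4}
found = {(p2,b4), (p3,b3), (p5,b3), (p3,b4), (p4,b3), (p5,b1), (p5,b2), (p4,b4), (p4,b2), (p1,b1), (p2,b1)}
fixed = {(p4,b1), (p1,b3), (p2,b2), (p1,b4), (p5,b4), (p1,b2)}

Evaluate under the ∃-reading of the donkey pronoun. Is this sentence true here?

True

"it" takes "a bug" as antecedent — a donkey pronoun bound across the clause boundary.
Truth condition: for no (p,b) with found(p,b) does fixed(p,b) hold.
Restrictor pairs — does the scope hold? (p1,b1):fails  (p2,b1):fails  (p2,b4):fails  (p3,b3):fails  (p3,b4):fails  (p4,b2):fails  (p4,b3):fails  (p4,b4):fails  (p5,b1):fails  (p5,b2):fails  (p5,b3):fails
Scope holds for no restrictor pair, so the sentence is true.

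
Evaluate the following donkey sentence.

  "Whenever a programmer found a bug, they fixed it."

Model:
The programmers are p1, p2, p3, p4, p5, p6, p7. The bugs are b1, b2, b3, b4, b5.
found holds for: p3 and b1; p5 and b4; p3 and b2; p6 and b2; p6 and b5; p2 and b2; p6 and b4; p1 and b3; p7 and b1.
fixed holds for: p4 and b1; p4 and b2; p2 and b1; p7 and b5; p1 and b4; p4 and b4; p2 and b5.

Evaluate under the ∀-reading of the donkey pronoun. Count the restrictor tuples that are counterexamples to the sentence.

"it" takes "a bug" as antecedent — a donkey pronoun bound across the clause boundary.
Strong reading: for every (p,b) with found(p,b), fixed(p,b).
Restrictor pairs: (p1,b3) ✗  (p2,b2) ✗  (p3,b1) ✗  (p3,b2) ✗  (p5,b4) ✗  (p6,b2) ✗  (p6,b4) ✗  (p6,b5) ✗  (p7,b1) ✗
Counterexamples (restrictor pairs failing the scope): 9.

9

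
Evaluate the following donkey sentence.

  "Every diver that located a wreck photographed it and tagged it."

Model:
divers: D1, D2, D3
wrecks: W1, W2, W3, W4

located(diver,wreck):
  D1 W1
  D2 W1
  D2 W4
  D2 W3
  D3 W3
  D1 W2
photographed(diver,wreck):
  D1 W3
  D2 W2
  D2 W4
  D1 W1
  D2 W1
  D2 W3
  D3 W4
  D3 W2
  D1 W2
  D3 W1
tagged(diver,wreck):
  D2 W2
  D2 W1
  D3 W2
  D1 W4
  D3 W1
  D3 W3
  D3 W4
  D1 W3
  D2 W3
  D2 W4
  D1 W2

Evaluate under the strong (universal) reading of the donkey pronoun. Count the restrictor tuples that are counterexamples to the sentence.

2

"it" takes "a wreck" as antecedent — a donkey pronoun bound across the clause boundary.
Strong reading: for every (d,w) with located(d,w), photographed(d,w) ∧ tagged(d,w).
Restrictor pairs: (D1,W1) ✗  (D1,W2) ✓  (D2,W1) ✓  (D2,W3) ✓  (D2,W4) ✓  (D3,W3) ✗
Counterexamples (restrictor pairs failing the scope): 2.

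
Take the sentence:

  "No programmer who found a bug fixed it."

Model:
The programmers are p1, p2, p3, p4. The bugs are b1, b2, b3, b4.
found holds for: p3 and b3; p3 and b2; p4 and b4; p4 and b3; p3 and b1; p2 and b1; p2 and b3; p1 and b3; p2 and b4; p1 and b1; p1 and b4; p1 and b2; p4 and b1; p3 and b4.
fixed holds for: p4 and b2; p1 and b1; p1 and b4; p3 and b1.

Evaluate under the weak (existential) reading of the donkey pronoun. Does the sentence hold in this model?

"it" takes "a bug" as antecedent — a donkey pronoun bound across the clause boundary.
Truth condition: for no (p,b) with found(p,b) does fixed(p,b) hold.
Restrictor pairs — does the scope hold? (p1,b1):holds  (p1,b2):fails  (p1,b3):fails  (p1,b4):holds  (p2,b1):fails  (p2,b3):fails  (p2,b4):fails  (p3,b1):holds  (p3,b2):fails  (p3,b3):fails  (p3,b4):fails  (p4,b1):fails  (p4,b3):fails  (p4,b4):fails
Scope holds for 3 pair(s), so the sentence is false.

False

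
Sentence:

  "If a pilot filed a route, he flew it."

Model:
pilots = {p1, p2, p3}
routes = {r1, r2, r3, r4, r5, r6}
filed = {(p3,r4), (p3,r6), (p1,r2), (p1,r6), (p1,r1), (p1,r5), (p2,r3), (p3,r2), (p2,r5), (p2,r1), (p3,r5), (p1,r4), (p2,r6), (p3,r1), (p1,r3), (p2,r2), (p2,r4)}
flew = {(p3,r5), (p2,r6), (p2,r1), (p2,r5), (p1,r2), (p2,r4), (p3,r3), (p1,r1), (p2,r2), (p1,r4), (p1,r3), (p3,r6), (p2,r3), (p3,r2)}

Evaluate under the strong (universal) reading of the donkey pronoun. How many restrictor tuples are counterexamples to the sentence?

"it" takes "a route" as antecedent — a donkey pronoun bound across the clause boundary.
Strong reading: for every (p,r) with filed(p,r), flew(p,r).
Restrictor pairs: (p1,r1) ✓  (p1,r2) ✓  (p1,r3) ✓  (p1,r4) ✓  (p1,r5) ✗  (p1,r6) ✗  (p2,r1) ✓  (p2,r2) ✓  (p2,r3) ✓  (p2,r4) ✓  (p2,r5) ✓  (p2,r6) ✓  (p3,r1) ✗  (p3,r2) ✓  (p3,r4) ✗  (p3,r5) ✓  (p3,r6) ✓
Counterexamples (restrictor pairs failing the scope): 4.

4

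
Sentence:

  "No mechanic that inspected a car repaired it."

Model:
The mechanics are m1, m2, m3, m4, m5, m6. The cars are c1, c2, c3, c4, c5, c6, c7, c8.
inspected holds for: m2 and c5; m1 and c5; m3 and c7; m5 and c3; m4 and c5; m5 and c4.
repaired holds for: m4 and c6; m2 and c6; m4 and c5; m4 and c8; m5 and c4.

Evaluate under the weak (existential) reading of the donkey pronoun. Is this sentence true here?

False

"it" takes "a car" as antecedent — a donkey pronoun bound across the clause boundary.
Truth condition: for no (m,c) with inspected(m,c) does repaired(m,c) hold.
Restrictor pairs — does the scope hold? (m1,c5):fails  (m2,c5):fails  (m3,c7):fails  (m4,c5):holds  (m5,c3):fails  (m5,c4):holds
Scope holds for 2 pair(s), so the sentence is false.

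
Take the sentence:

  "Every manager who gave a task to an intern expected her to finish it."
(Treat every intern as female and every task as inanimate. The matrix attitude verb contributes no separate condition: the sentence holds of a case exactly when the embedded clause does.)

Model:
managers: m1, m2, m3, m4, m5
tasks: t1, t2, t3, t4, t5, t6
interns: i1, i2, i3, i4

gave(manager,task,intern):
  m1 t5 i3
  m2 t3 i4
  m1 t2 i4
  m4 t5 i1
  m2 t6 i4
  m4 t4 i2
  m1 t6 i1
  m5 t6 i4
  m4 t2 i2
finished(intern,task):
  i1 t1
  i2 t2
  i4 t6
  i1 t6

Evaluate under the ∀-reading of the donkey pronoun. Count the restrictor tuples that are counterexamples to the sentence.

"her" takes "an intern" as antecedent and "it" takes "a task"; both are donkey pronouns co-varying with the restrictor.
Strong reading: for every (m,t,i) with gave(m,t,i), finished(i,t).
Restrictor triples: (m1,t2,i4)→finished(i4,t2) ✗  (m1,t5,i3)→finished(i3,t5) ✗  (m1,t6,i1)→finished(i1,t6) ✓  (m2,t3,i4)→finished(i4,t3) ✗  (m2,t6,i4)→finished(i4,t6) ✓  (m4,t2,i2)→finished(i2,t2) ✓  (m4,t4,i2)→finished(i2,t4) ✗  (m4,t5,i1)→finished(i1,t5) ✗  (m5,t6,i4)→finished(i4,t6) ✓
Counterexamples (restrictor triples failing the scope): 5.

5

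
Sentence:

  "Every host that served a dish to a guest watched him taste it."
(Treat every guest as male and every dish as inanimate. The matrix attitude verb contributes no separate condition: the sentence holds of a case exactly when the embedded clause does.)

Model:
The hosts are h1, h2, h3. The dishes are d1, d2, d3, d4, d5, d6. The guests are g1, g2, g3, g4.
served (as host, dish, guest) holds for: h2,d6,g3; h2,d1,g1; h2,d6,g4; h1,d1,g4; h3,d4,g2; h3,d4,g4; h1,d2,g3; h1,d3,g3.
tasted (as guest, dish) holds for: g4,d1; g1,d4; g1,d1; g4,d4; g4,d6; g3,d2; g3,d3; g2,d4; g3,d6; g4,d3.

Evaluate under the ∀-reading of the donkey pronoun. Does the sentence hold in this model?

"him" takes "a guest" as antecedent and "it" takes "a dish"; both are donkey pronouns co-varying with the restrictor.
Strong reading: for every (h,d,g) with served(h,d,g), tasted(g,d).
Restrictor triples: (h1,d1,g4)→tasted(g4,d1) ✓  (h1,d2,g3)→tasted(g3,d2) ✓  (h1,d3,g3)→tasted(g3,d3) ✓  (h2,d1,g1)→tasted(g1,d1) ✓  (h2,d6,g3)→tasted(g3,d6) ✓  (h2,d6,g4)→tasted(g4,d6) ✓  (h3,d4,g2)→tasted(g2,d4) ✓  (h3,d4,g4)→tasted(g4,d4) ✓
Every restrictor triple satisfies the scope.

True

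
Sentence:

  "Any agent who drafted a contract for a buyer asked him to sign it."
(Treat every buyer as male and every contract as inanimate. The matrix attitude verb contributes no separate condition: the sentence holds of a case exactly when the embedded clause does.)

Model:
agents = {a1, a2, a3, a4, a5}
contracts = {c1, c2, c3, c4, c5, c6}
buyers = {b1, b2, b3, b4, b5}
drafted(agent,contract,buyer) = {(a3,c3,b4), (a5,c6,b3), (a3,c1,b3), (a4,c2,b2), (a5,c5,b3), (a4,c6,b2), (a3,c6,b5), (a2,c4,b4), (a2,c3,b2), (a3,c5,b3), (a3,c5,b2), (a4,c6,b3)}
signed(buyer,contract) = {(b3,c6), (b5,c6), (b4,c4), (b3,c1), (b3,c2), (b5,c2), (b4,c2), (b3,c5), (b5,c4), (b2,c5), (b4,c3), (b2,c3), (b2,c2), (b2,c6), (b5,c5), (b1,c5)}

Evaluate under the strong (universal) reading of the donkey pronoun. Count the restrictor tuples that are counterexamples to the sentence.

0

"him" takes "a buyer" as antecedent and "it" takes "a contract"; both are donkey pronouns co-varying with the restrictor.
Strong reading: for every (a,c,b) with drafted(a,c,b), signed(b,c).
Restrictor triples: (a2,c3,b2)→signed(b2,c3) ✓  (a2,c4,b4)→signed(b4,c4) ✓  (a3,c1,b3)→signed(b3,c1) ✓  (a3,c3,b4)→signed(b4,c3) ✓  (a3,c5,b2)→signed(b2,c5) ✓  (a3,c5,b3)→signed(b3,c5) ✓  (a3,c6,b5)→signed(b5,c6) ✓  (a4,c2,b2)→signed(b2,c2) ✓  (a4,c6,b2)→signed(b2,c6) ✓  (a4,c6,b3)→signed(b3,c6) ✓  (a5,c5,b3)→signed(b3,c5) ✓  (a5,c6,b3)→signed(b3,c6) ✓
Counterexamples (restrictor triples failing the scope): 0.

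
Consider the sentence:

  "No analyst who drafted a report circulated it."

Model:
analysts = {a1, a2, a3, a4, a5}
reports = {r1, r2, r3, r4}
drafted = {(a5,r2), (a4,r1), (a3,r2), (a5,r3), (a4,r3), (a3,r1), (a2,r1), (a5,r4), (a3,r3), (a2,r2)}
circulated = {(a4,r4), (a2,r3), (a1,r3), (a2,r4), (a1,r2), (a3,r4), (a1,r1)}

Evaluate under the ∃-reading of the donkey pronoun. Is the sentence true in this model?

True

"it" takes "a report" as antecedent — a donkey pronoun bound across the clause boundary.
Truth condition: for no (a,r) with drafted(a,r) does circulated(a,r) hold.
Restrictor pairs — does the scope hold? (a2,r1):fails  (a2,r2):fails  (a3,r1):fails  (a3,r2):fails  (a3,r3):fails  (a4,r1):fails  (a4,r3):fails  (a5,r2):fails  (a5,r3):fails  (a5,r4):fails
Scope holds for no restrictor pair, so the sentence is true.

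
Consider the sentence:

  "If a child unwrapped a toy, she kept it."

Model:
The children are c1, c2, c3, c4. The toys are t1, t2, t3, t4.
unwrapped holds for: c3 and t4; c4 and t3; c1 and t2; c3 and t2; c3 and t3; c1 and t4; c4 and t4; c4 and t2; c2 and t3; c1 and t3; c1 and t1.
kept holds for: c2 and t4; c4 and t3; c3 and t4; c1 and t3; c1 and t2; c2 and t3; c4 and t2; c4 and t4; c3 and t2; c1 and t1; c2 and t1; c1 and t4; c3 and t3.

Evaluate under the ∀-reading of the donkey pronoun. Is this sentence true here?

"it" takes "a toy" as antecedent — a donkey pronoun bound across the clause boundary.
Strong reading: for every (c,t) with unwrapped(c,t), kept(c,t).
Restrictor pairs: (c1,t1) ✓  (c1,t2) ✓  (c1,t3) ✓  (c1,t4) ✓  (c2,t3) ✓  (c3,t2) ✓  (c3,t3) ✓  (c3,t4) ✓  (c4,t2) ✓  (c4,t3) ✓  (c4,t4) ✓
Every restrictor pair satisfies the scope.

True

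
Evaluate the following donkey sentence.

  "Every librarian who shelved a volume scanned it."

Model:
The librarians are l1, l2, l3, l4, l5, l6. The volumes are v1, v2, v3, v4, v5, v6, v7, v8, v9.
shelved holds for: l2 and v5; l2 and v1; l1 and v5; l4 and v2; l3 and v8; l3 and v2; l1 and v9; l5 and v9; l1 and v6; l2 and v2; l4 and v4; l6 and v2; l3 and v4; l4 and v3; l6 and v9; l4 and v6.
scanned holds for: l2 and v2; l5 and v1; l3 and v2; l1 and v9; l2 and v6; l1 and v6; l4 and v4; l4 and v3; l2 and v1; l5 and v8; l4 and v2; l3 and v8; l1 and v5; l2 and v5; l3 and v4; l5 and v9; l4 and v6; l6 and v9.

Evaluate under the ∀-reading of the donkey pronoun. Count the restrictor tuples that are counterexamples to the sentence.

"it" takes "a volume" as antecedent — a donkey pronoun bound across the clause boundary.
Strong reading: for every (l,v) with shelved(l,v), scanned(l,v).
Restrictor pairs: (l1,v5) ✓  (l1,v6) ✓  (l1,v9) ✓  (l2,v1) ✓  (l2,v2) ✓  (l2,v5) ✓  (l3,v2) ✓  (l3,v4) ✓  (l3,v8) ✓  (l4,v2) ✓  (l4,v3) ✓  (l4,v4) ✓  (l4,v6) ✓  (l5,v9) ✓  (l6,v2) ✗  (l6,v9) ✓
Counterexamples (restrictor pairs failing the scope): 1.

1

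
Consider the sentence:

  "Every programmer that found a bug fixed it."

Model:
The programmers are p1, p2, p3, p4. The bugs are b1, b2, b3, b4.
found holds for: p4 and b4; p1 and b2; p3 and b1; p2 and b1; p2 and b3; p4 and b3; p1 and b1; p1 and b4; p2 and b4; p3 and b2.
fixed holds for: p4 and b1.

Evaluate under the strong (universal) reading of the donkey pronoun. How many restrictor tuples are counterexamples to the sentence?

"it" takes "a bug" as antecedent — a donkey pronoun bound across the clause boundary.
Strong reading: for every (p,b) with found(p,b), fixed(p,b).
Restrictor pairs: (p1,b1) ✗  (p1,b2) ✗  (p1,b4) ✗  (p2,b1) ✗  (p2,b3) ✗  (p2,b4) ✗  (p3,b1) ✗  (p3,b2) ✗  (p4,b3) ✗  (p4,b4) ✗
Counterexamples (restrictor pairs failing the scope): 10.

10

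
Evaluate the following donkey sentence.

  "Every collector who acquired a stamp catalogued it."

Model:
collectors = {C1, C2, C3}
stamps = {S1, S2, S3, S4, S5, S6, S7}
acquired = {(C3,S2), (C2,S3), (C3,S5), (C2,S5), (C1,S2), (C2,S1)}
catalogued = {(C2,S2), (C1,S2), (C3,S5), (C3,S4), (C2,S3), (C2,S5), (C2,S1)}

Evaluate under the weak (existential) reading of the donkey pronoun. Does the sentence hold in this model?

"it" takes "a stamp" as antecedent — a donkey pronoun bound across the clause boundary.
Weak reading: every collector c with some acquired-stamp has at least one acquired-stamp s such that catalogued(c,s).
Per collector: C1:✓  C2:✓  C3:✓
Every collector in the restrictor has a witness.

True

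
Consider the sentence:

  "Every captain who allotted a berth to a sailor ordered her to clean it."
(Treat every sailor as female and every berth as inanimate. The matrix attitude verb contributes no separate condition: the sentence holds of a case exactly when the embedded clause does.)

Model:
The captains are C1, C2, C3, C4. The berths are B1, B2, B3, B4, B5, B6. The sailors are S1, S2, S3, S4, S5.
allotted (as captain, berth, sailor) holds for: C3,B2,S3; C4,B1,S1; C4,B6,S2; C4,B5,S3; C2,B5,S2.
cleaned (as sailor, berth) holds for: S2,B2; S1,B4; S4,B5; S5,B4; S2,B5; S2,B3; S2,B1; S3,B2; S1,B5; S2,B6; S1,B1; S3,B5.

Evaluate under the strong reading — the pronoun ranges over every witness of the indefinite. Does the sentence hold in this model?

True

"her" takes "a sailor" as antecedent and "it" takes "a berth"; both are donkey pronouns co-varying with the restrictor.
Strong reading: for every (c,b,s) with allotted(c,b,s), cleaned(s,b).
Restrictor triples: (C2,B5,S2)→cleaned(S2,B5) ✓  (C3,B2,S3)→cleaned(S3,B2) ✓  (C4,B1,S1)→cleaned(S1,B1) ✓  (C4,B5,S3)→cleaned(S3,B5) ✓  (C4,B6,S2)→cleaned(S2,B6) ✓
Every restrictor triple satisfies the scope.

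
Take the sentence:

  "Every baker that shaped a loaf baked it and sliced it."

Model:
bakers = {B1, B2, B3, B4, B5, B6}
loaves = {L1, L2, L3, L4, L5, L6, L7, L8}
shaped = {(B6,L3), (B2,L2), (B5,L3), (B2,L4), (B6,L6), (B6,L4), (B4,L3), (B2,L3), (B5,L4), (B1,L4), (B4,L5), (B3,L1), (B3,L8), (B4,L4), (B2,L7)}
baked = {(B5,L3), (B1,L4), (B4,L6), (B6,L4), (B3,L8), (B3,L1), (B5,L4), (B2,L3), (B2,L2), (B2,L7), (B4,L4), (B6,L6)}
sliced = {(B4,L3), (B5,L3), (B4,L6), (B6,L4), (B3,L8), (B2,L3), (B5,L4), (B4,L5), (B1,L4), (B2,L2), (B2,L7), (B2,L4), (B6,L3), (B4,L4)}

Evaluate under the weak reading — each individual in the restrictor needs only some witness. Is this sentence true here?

True

"it" takes "a loaf" as antecedent — a donkey pronoun bound across the clause boundary.
Weak reading: every baker b with some shaped-loaf has at least one shaped-loaf l such that baked(b,l) ∧ sliced(b,l).
Per baker: B1:✓  B2:✓  B3:✓  B4:✓  B5:✓  B6:✓
Every baker in the restrictor has a witness.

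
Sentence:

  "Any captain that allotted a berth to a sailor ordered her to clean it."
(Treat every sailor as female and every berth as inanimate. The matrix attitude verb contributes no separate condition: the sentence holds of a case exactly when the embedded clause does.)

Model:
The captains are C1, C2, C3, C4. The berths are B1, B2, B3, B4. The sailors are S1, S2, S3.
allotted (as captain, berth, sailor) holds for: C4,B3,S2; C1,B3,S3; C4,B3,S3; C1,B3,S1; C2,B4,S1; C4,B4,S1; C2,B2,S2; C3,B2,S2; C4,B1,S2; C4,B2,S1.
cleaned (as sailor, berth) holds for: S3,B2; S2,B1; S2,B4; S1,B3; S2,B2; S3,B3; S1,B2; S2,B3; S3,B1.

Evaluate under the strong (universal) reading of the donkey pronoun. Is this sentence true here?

"her" takes "a sailor" as antecedent and "it" takes "a berth"; both are donkey pronouns co-varying with the restrictor.
Strong reading: for every (c,b,s) with allotted(c,b,s), cleaned(s,b).
Restrictor triples: (C1,B3,S1)→cleaned(S1,B3) ✓  (C1,B3,S3)→cleaned(S3,B3) ✓  (C2,B2,S2)→cleaned(S2,B2) ✓  (C2,B4,S1)→cleaned(S1,B4) ✗  (C3,B2,S2)→cleaned(S2,B2) ✓  (C4,B1,S2)→cleaned(S2,B1) ✓  (C4,B2,S1)→cleaned(S1,B2) ✓  (C4,B3,S2)→cleaned(S2,B3) ✓  (C4,B3,S3)→cleaned(S3,B3) ✓  (C4,B4,S1)→cleaned(S1,B4) ✗
Counterexample: (C2,B4,S1) — cleaned(S1,B4) does not hold.

False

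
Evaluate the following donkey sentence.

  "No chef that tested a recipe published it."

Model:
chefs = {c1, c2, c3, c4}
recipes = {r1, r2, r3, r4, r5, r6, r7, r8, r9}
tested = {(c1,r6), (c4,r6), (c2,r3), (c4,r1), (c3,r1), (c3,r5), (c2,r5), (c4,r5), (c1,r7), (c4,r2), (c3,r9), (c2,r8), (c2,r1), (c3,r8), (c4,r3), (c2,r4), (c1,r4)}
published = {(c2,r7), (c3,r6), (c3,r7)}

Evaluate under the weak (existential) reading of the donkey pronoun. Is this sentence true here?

"it" takes "a recipe" as antecedent — a donkey pronoun bound across the clause boundary.
Truth condition: for no (c,r) with tested(c,r) does published(c,r) hold.
Restrictor pairs — does the scope hold? (c1,r4):fails  (c1,r6):fails  (c1,r7):fails  (c2,r1):fails  (c2,r3):fails  (c2,r4):fails  (c2,r5):fails  (c2,r8):fails  (c3,r1):fails  (c3,r5):fails  (c3,r8):fails  (c3,r9):fails  (c4,r1):fails  (c4,r2):fails  (c4,r3):fails  (c4,r5):fails  (c4,r6):fails
Scope holds for no restrictor pair, so the sentence is true.

True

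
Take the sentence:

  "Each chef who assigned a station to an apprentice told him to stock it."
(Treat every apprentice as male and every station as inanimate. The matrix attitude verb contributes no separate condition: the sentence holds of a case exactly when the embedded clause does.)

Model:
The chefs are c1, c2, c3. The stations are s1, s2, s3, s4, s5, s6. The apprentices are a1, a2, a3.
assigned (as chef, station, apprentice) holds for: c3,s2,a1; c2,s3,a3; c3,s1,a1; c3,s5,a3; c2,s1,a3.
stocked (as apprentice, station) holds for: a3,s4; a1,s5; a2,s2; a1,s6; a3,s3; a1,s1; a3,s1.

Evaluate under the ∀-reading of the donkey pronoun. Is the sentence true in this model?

"him" takes "an apprentice" as antecedent and "it" takes "a station"; both are donkey pronouns co-varying with the restrictor.
Strong reading: for every (c,s,a) with assigned(c,s,a), stocked(a,s).
Restrictor triples: (c2,s1,a3)→stocked(a3,s1) ✓  (c2,s3,a3)→stocked(a3,s3) ✓  (c3,s1,a1)→stocked(a1,s1) ✓  (c3,s2,a1)→stocked(a1,s2) ✗  (c3,s5,a3)→stocked(a3,s5) ✗
Counterexample: (c3,s2,a1) — stocked(a1,s2) does not hold.

False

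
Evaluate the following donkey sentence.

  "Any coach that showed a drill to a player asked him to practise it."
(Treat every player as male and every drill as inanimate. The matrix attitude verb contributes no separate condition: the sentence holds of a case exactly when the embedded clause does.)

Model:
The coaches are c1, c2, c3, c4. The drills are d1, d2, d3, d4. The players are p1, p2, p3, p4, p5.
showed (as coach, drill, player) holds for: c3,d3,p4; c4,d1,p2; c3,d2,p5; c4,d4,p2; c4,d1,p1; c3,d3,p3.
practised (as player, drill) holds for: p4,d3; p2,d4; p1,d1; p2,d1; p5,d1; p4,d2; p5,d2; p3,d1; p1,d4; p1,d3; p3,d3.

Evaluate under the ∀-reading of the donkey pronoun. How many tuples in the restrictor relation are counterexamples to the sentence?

"him" takes "a player" as antecedent and "it" takes "a drill"; both are donkey pronouns co-varying with the restrictor.
Strong reading: for every (c,d,p) with showed(c,d,p), practised(p,d).
Restrictor triples: (c3,d2,p5)→practised(p5,d2) ✓  (c3,d3,p3)→practised(p3,d3) ✓  (c3,d3,p4)→practised(p4,d3) ✓  (c4,d1,p1)→practised(p1,d1) ✓  (c4,d1,p2)→practised(p2,d1) ✓  (c4,d4,p2)→practised(p2,d4) ✓
Counterexamples (restrictor triples failing the scope): 0.

0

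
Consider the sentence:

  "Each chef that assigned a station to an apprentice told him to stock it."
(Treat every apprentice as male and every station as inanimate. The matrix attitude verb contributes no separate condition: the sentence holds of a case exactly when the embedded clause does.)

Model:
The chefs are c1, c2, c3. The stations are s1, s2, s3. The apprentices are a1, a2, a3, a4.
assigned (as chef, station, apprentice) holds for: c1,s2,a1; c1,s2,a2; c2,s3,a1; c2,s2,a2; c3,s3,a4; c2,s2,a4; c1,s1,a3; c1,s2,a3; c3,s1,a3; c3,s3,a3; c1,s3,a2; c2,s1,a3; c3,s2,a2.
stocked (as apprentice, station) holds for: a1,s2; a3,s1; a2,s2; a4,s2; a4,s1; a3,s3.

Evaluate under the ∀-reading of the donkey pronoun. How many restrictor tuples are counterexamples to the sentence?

4

"him" takes "an apprentice" as antecedent and "it" takes "a station"; both are donkey pronouns co-varying with the restrictor.
Strong reading: for every (c,s,a) with assigned(c,s,a), stocked(a,s).
Restrictor triples: (c1,s1,a3)→stocked(a3,s1) ✓  (c1,s2,a1)→stocked(a1,s2) ✓  (c1,s2,a2)→stocked(a2,s2) ✓  (c1,s2,a3)→stocked(a3,s2) ✗  (c1,s3,a2)→stocked(a2,s3) ✗  (c2,s1,a3)→stocked(a3,s1) ✓  (c2,s2,a2)→stocked(a2,s2) ✓  (c2,s2,a4)→stocked(a4,s2) ✓  (c2,s3,a1)→stocked(a1,s3) ✗  (c3,s1,a3)→stocked(a3,s1) ✓  (c3,s2,a2)→stocked(a2,s2) ✓  (c3,s3,a3)→stocked(a3,s3) ✓  (c3,s3,a4)→stocked(a4,s3) ✗
Counterexamples (restrictor triples failing the scope): 4.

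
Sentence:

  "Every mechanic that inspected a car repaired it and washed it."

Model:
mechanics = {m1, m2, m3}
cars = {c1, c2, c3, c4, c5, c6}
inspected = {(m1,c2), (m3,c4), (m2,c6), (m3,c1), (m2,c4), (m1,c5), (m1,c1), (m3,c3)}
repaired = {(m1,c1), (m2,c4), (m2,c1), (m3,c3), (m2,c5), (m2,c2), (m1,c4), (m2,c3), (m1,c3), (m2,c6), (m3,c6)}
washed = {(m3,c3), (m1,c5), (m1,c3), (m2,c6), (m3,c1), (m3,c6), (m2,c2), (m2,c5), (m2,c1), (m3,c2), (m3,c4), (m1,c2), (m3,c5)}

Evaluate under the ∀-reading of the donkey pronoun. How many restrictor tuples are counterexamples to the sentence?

"it" takes "a car" as antecedent — a donkey pronoun bound across the clause boundary.
Strong reading: for every (m,c) with inspected(m,c), repaired(m,c) ∧ washed(m,c).
Restrictor pairs: (m1,c1) ✗  (m1,c2) ✗  (m1,c5) ✗  (m2,c4) ✗  (m2,c6) ✓  (m3,c1) ✗  (m3,c3) ✓  (m3,c4) ✗
Counterexamples (restrictor pairs failing the scope): 6.

6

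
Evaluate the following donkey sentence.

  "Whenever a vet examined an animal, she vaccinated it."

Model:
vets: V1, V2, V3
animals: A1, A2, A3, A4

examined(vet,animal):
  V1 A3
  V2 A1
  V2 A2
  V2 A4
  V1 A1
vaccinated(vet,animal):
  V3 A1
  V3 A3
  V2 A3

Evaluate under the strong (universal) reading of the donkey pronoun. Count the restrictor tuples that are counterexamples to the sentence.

5

"it" takes "an animal" as antecedent — a donkey pronoun bound across the clause boundary.
Strong reading: for every (v,a) with examined(v,a), vaccinated(v,a).
Restrictor pairs: (V1,A1) ✗  (V1,A3) ✗  (V2,A1) ✗  (V2,A2) ✗  (V2,A4) ✗
Counterexamples (restrictor pairs failing the scope): 5.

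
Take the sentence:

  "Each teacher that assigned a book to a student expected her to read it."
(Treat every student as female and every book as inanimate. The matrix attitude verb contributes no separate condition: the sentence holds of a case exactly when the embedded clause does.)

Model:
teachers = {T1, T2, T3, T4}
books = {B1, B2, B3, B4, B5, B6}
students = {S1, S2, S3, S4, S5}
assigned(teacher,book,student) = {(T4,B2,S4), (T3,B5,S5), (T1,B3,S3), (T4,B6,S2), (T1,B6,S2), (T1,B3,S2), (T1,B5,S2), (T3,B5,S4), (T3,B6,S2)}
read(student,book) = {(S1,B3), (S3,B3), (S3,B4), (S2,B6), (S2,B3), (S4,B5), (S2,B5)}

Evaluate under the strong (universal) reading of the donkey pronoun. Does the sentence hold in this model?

"her" takes "a student" as antecedent and "it" takes "a book"; both are donkey pronouns co-varying with the restrictor.
Strong reading: for every (t,b,s) with assigned(t,b,s), read(s,b).
Restrictor triples: (T1,B3,S2)→read(S2,B3) ✓  (T1,B3,S3)→read(S3,B3) ✓  (T1,B5,S2)→read(S2,B5) ✓  (T1,B6,S2)→read(S2,B6) ✓  (T3,B5,S4)→read(S4,B5) ✓  (T3,B5,S5)→read(S5,B5) ✗  (T3,B6,S2)→read(S2,B6) ✓  (T4,B2,S4)→read(S4,B2) ✗  (T4,B6,S2)→read(S2,B6) ✓
Counterexample: (T3,B5,S5) — read(S5,B5) does not hold.

False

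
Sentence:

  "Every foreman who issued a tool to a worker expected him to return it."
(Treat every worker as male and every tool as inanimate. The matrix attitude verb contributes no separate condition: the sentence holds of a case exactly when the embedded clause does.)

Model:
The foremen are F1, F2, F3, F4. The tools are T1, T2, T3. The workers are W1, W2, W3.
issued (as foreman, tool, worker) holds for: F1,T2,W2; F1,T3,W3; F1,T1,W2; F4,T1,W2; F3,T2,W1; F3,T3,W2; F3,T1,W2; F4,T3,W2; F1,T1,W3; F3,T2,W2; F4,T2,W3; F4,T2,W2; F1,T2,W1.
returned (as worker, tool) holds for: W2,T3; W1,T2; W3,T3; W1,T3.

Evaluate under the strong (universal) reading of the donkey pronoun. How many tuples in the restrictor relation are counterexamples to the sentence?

8

"him" takes "a worker" as antecedent and "it" takes "a tool"; both are donkey pronouns co-varying with the restrictor.
Strong reading: for every (f,t,w) with issued(f,t,w), returned(w,t).
Restrictor triples: (F1,T1,W2)→returned(W2,T1) ✗  (F1,T1,W3)→returned(W3,T1) ✗  (F1,T2,W1)→returned(W1,T2) ✓  (F1,T2,W2)→returned(W2,T2) ✗  (F1,T3,W3)→returned(W3,T3) ✓  (F3,T1,W2)→returned(W2,T1) ✗  (F3,T2,W1)→returned(W1,T2) ✓  (F3,T2,W2)→returned(W2,T2) ✗  (F3,T3,W2)→returned(W2,T3) ✓  (F4,T1,W2)→returned(W2,T1) ✗  (F4,T2,W2)→returned(W2,T2) ✗  (F4,T2,W3)→returned(W3,T2) ✗  (F4,T3,W2)→returned(W2,T3) ✓
Counterexamples (restrictor triples failing the scope): 8.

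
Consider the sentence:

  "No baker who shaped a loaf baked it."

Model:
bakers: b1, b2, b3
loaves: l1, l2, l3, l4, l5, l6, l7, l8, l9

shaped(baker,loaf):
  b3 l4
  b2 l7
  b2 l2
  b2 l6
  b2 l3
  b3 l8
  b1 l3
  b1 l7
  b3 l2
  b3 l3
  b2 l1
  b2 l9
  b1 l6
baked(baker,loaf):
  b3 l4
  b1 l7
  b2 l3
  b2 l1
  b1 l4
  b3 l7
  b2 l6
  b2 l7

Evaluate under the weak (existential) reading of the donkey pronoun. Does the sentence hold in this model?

False

"it" takes "a loaf" as antecedent — a donkey pronoun bound across the clause boundary.
Truth condition: for no (b,l) with shaped(b,l) does baked(b,l) hold.
Restrictor pairs — does the scope hold? (b1,l3):fails  (b1,l6):fails  (b1,l7):holds  (b2,l1):holds  (b2,l2):fails  (b2,l3):holds  (b2,l6):holds  (b2,l7):holds  (b2,l9):fails  (b3,l2):fails  (b3,l3):fails  (b3,l4):holds  (b3,l8):fails
Scope holds for 6 pair(s), so the sentence is false.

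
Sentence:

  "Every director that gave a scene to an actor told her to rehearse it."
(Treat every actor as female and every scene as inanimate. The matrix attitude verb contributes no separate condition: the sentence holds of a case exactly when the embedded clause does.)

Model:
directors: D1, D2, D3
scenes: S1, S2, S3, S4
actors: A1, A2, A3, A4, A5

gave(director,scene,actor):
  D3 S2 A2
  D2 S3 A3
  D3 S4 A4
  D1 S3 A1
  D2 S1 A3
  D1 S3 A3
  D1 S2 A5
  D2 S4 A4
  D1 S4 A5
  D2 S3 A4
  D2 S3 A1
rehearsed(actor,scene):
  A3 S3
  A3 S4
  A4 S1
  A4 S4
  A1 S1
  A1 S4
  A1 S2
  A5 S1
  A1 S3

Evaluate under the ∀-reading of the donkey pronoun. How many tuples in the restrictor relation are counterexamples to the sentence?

5

"her" takes "an actor" as antecedent and "it" takes "a scene"; both are donkey pronouns co-varying with the restrictor.
Strong reading: for every (d,s,a) with gave(d,s,a), rehearsed(a,s).
Restrictor triples: (D1,S2,A5)→rehearsed(A5,S2) ✗  (D1,S3,A1)→rehearsed(A1,S3) ✓  (D1,S3,A3)→rehearsed(A3,S3) ✓  (D1,S4,A5)→rehearsed(A5,S4) ✗  (D2,S1,A3)→rehearsed(A3,S1) ✗  (D2,S3,A1)→rehearsed(A1,S3) ✓  (D2,S3,A3)→rehearsed(A3,S3) ✓  (D2,S3,A4)→rehearsed(A4,S3) ✗  (D2,S4,A4)→rehearsed(A4,S4) ✓  (D3,S2,A2)→rehearsed(A2,S2) ✗  (D3,S4,A4)→rehearsed(A4,S4) ✓
Counterexamples (restrictor triples failing the scope): 5.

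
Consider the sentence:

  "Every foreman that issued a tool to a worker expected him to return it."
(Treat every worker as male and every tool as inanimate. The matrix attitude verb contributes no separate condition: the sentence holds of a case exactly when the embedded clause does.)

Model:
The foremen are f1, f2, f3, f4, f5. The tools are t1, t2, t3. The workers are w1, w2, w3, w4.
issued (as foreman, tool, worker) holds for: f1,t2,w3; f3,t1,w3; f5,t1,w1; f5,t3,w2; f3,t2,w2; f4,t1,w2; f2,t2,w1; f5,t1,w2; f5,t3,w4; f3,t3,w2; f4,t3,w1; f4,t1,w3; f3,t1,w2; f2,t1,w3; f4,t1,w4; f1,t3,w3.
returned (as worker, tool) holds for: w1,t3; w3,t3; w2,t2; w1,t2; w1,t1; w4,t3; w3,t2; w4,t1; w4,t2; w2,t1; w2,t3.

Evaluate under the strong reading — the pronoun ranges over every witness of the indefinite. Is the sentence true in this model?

False

"him" takes "a worker" as antecedent and "it" takes "a tool"; both are donkey pronouns co-varying with the restrictor.
Strong reading: for every (f,t,w) with issued(f,t,w), returned(w,t).
Restrictor triples: (f1,t2,w3)→returned(w3,t2) ✓  (f1,t3,w3)→returned(w3,t3) ✓  (f2,t1,w3)→returned(w3,t1) ✗  (f2,t2,w1)→returned(w1,t2) ✓  (f3,t1,w2)→returned(w2,t1) ✓  (f3,t1,w3)→returned(w3,t1) ✗  (f3,t2,w2)→returned(w2,t2) ✓  (f3,t3,w2)→returned(w2,t3) ✓  (f4,t1,w2)→returned(w2,t1) ✓  (f4,t1,w3)→returned(w3,t1) ✗  (f4,t1,w4)→returned(w4,t1) ✓  (f4,t3,w1)→returned(w1,t3) ✓  (f5,t1,w1)→returned(w1,t1) ✓  (f5,t1,w2)→returned(w2,t1) ✓  (f5,t3,w2)→returned(w2,t3) ✓  (f5,t3,w4)→returned(w4,t3) ✓
Counterexample: (f2,t1,w3) — returned(w3,t1) does not hold.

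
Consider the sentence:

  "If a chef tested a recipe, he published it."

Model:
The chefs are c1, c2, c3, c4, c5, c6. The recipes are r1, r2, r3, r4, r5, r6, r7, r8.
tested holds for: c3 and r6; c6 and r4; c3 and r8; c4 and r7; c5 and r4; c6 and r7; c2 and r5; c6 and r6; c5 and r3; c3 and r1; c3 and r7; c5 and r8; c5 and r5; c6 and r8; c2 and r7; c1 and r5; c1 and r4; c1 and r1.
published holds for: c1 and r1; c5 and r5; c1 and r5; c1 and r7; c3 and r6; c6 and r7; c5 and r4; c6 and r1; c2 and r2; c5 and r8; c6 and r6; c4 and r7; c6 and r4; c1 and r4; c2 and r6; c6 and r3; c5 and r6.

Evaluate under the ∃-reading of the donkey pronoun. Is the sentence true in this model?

"it" takes "a recipe" as antecedent — a donkey pronoun bound across the clause boundary.
Weak reading: every chef c with some tested-recipe has at least one tested-recipe r such that published(c,r).
Per chef: c1:✓  c2:✗  c3:✓  c4:✓  c5:✓  c6:✓
c2 has no witness among its tested-recipes.

False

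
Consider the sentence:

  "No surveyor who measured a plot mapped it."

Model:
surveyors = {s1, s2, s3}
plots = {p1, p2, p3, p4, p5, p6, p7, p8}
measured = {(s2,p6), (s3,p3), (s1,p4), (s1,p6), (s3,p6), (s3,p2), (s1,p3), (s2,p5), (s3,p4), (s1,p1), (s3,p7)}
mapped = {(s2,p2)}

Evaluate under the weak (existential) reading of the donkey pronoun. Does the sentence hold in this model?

"it" takes "a plot" as antecedent — a donkey pronoun bound across the clause boundary.
Truth condition: for no (s,p) with measured(s,p) does mapped(s,p) hold.
Restrictor pairs — does the scope hold? (s1,p1):fails  (s1,p3):fails  (s1,p4):fails  (s1,p6):fails  (s2,p5):fails  (s2,p6):fails  (s3,p2):fails  (s3,p3):fails  (s3,p4):fails  (s3,p6):fails  (s3,p7):fails
Scope holds for no restrictor pair, so the sentence is true.

True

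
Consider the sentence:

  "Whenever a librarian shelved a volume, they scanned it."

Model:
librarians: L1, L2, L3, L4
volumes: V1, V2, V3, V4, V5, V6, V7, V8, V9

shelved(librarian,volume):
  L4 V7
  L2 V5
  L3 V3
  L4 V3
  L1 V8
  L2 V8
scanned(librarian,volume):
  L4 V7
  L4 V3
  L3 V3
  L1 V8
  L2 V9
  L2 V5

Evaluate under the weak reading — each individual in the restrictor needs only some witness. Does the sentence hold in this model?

"it" takes "a volume" as antecedent — a donkey pronoun bound across the clause boundary.
Weak reading: every librarian l with some shelved-volume has at least one shelved-volume v such that scanned(l,v).
Per librarian: L1:✓  L2:✓  L3:✓  L4:✓
Every librarian in the restrictor has a witness.

True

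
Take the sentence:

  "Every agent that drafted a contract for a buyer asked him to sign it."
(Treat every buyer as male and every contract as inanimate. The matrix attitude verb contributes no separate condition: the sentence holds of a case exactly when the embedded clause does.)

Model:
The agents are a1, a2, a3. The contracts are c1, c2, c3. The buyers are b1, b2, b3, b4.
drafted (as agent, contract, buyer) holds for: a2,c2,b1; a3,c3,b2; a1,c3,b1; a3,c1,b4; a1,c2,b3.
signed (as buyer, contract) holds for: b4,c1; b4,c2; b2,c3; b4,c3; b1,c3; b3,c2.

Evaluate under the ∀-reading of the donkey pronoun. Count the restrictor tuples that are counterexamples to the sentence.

"him" takes "a buyer" as antecedent and "it" takes "a contract"; both are donkey pronouns co-varying with the restrictor.
Strong reading: for every (a,c,b) with drafted(a,c,b), signed(b,c).
Restrictor triples: (a1,c2,b3)→signed(b3,c2) ✓  (a1,c3,b1)→signed(b1,c3) ✓  (a2,c2,b1)→signed(b1,c2) ✗  (a3,c1,b4)→signed(b4,c1) ✓  (a3,c3,b2)→signed(b2,c3) ✓
Counterexamples (restrictor triples failing the scope): 1.

1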